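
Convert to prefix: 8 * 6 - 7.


left-to-right (same/higher precedence on left): tree is (- (* 8 6) 7)
Prefix: - * 8 6 7


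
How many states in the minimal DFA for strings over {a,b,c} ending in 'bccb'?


Track the longest suffix of input matching a prefix of 'bccb': 5 classes (prefixes of length 0..4)
Minimal DFA: 5 states


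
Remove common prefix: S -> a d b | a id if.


Common prefix: 'a'
Factored: S -> a S', S' -> d b | id if


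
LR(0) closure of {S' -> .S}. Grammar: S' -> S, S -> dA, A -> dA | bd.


Start: S' -> .S
For each item with dot before a nonterminal B, add B -> .γ for every B-production
Closure: [S' -> .S, S -> .dA]


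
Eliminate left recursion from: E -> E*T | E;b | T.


Left-recursive alternatives: E*T, E;b; non-recursive: T
Introduce E': E -> TE', E' -> *TE' | ;bE' | ε


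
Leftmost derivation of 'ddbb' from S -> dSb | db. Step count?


Derivation: S => dSb => ddbb
Steps: 2


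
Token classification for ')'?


Pattern: delimiter/punctuation
Type: PUNCTUATION


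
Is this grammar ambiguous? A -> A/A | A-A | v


'v/v-v' has two parse trees (no precedence encoded between / and -)
Ambiguous


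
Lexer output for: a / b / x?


Scan left to right, longest-match per lexeme
Tokens: ID(a), OP(/), ID(b), OP(/), ID(x)


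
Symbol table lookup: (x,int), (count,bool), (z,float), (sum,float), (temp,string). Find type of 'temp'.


Lookup 'temp' → type string


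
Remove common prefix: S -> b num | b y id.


Common prefix: 'b'
Factored: S -> b S', S' -> num | y id


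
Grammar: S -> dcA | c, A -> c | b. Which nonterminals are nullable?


A nonterminal is nullable iff some alternative derives ε (directly, or every symbol in it is nullable)
Nullable: {}


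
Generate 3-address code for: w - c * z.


Break into single-operator statements:
t1 = c * z
t2 = w - t1


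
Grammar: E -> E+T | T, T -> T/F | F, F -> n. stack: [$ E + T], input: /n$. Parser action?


'/' can extend T; shift to build T -> T/F
Action: shift


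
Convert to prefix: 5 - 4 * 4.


'*' binds tighter: tree is (- 5 (* 4 4))
Prefix: - 5 * 4 4


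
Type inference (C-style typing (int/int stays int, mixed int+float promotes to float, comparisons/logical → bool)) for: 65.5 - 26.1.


Operand types: float - float
Rule: mixed int/float promotes to float; int/int stays int
Result type: float


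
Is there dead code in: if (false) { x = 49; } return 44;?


condition is constant false, so the whole block is unreachable
Dead: 'if (false) { x = 49; }'


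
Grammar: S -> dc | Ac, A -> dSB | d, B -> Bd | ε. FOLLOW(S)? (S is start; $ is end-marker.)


$ ∈ FOLLOW(S). For each A -> αBβ: add FIRST(β)\{ε} to FOLLOW(B); if β nullable, add FOLLOW(A).
FOLLOW(S) = {$, c, d}


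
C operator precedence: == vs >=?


'>=' is relational (level 7); '==' is equality (level 6)
Higher level binds tighter
'>=' has higher precedence than '=='


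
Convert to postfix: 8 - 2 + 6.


Left to right (same or higher precedence on left)
Postfix: 8 2 - 6 +


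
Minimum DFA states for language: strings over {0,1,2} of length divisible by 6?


Track length mod 6: states 0..5, accept at 0
Minimal DFA: 6 states


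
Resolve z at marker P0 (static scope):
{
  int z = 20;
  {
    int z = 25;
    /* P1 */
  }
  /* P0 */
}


z declared in the same block as P0
z = 20


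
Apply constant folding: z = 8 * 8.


8 * 8 = 64 at compile time
Optimized: z = 64


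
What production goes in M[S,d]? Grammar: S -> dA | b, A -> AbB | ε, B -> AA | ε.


For [S, d]: 'd' ∈ FIRST(dA)
Entry: S -> dA


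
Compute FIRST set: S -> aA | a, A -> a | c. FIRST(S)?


Per alternative of S: FIRST(aA) = {a}; FIRST(a) = {a}
FIRST(S) = {a}


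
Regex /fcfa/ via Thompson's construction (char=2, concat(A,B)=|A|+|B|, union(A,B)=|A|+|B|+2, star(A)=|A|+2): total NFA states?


Syntax tree has 4 char leaf(s), 0 union(s), 0 star(s)
chars contribute 4×2 = 8; each union adds +2; each star adds +2
Total: 8 + 0 + 0 = 8 states


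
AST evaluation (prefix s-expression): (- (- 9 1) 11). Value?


Evaluate inner: (- 9 1) = 8
Evaluate root: (- 8 11) = -3
Result: -3


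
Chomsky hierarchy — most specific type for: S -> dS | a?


Right-linear: every RHS is a terminal or a terminal followed by one nonterminal
Classification: Type 3 (Regular)


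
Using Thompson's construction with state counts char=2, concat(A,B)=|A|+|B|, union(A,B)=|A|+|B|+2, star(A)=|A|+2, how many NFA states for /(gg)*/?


Syntax tree has 2 char leaf(s), 0 union(s), 1 star(s)
chars contribute 2×2 = 4; each union adds +2; each star adds +2
Total: 4 + 0 + 2 = 6 states


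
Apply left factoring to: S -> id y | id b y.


Common prefix: 'id'
Factored: S -> id S', S' -> y | b y


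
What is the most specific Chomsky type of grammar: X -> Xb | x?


Left-linear: every RHS is a terminal or one nonterminal followed by a terminal
Classification: Type 3 (Regular)


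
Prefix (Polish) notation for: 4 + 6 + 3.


left-to-right (same/higher precedence on left): tree is (+ (+ 4 6) 3)
Prefix: + + 4 6 3


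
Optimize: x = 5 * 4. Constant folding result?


5 * 4 = 20 at compile time
Optimized: x = 20


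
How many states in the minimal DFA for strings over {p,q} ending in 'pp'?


Track the longest suffix of input matching a prefix of 'pp': 3 classes (prefixes of length 0..2)
Minimal DFA: 3 states


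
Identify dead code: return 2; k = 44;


statement follows a return and is unreachable
Dead: 'k = 44'


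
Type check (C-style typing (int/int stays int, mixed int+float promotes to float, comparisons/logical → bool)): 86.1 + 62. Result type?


Operand types: float + int
Rule: mixed int/float promotes to float; int/int stays int
Result type: float


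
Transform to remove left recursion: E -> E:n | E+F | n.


Left-recursive alternatives: E:n, E+F; non-recursive: n
Introduce E': E -> nE', E' -> :nE' | +FE' | ε


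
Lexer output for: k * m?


Scan left to right, longest-match per lexeme
Tokens: ID(k), OP(*), ID(m)


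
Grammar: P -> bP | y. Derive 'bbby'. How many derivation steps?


Derivation: P => bP => bbP => bbbP => bbby
Steps: 4


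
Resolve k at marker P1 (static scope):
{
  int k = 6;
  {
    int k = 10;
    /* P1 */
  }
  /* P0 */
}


k declared in the same block as P1
k = 10


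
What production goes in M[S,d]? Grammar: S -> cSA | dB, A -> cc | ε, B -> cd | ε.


For [S, d]: 'd' ∈ FIRST(dB)
Entry: S -> dB


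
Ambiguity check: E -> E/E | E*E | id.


'id/id*id' has two parse trees (no precedence encoded between / and *)
Ambiguous


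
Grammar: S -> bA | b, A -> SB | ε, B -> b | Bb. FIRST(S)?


Per alternative of S: FIRST(bA) = {b}; FIRST(b) = {b}
FIRST(S) = {b}


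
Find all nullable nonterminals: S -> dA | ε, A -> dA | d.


A nonterminal is nullable iff some alternative derives ε (directly, or every symbol in it is nullable)
Nullable: {S}


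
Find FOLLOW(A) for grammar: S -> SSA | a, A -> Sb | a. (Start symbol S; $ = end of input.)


$ ∈ FOLLOW(S). For each A -> αBβ: add FIRST(β)\{ε} to FOLLOW(B); if β nullable, add FOLLOW(A).
FOLLOW(A) = {$, a, b}


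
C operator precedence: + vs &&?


'+' is additive (level 9); '&&' is logical AND (level 2)
Higher level binds tighter
'+' has higher precedence than '&&'


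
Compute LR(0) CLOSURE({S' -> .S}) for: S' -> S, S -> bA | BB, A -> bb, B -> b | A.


Start: S' -> .S
For each item with dot before a nonterminal B, add B -> .γ for every B-production
Closure: [S' -> .S, S -> .bA, S -> .BB, B -> .b, B -> .A, A -> .bb]


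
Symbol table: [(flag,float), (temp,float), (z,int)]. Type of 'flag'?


Lookup 'flag' → type float


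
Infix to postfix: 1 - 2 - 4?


Left to right (same or higher precedence on left)
Postfix: 1 2 - 4 -


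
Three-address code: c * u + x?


Break into single-operator statements:
t1 = c * u
t2 = t1 + x


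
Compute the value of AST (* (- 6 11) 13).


Evaluate inner: (- 6 11) = -5
Evaluate root: (* -5 13) = -65
Result: -65


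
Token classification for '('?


Pattern: delimiter/punctuation
Type: PUNCTUATION


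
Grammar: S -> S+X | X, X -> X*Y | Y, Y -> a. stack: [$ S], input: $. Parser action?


start symbol S on stack, input exhausted
Action: accept


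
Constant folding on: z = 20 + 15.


20 + 15 = 35 at compile time
Optimized: z = 35


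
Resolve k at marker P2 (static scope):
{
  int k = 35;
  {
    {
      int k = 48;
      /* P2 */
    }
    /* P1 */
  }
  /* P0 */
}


k declared in the same block as P2
k = 48


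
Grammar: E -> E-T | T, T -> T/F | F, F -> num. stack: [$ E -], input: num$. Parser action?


no handle ('E-' is not any RHS); shift 'num'
Action: shift


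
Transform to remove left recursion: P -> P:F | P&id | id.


Left-recursive alternatives: P:F, P&id; non-recursive: id
Introduce P': P -> idP', P' -> :FP' | &idP' | ε


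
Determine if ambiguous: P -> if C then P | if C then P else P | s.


dangling else: 'if C then if C then s else s' parses two ways
Ambiguous


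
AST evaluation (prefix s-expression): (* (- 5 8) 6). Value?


Evaluate inner: (- 5 8) = -3
Evaluate root: (* -3 6) = -18
Result: -18


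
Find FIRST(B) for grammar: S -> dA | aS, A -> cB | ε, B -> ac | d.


Per alternative of B: FIRST(ac) = {a}; FIRST(d) = {d}
FIRST(B) = {a, d}


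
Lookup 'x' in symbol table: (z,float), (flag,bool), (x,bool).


Lookup 'x' → type bool


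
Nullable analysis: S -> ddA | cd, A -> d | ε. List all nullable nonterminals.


A nonterminal is nullable iff some alternative derives ε (directly, or every symbol in it is nullable)
Nullable: {A}


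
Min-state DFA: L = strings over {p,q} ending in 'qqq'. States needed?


Track the longest suffix of input matching a prefix of 'qqq': 4 classes (prefixes of length 0..3)
Minimal DFA: 4 states


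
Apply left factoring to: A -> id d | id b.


Common prefix: 'id'
Factored: A -> id A', A' -> d | b


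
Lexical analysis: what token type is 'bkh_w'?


Pattern: letter/underscore followed by alphanumerics, not a keyword
Type: IDENTIFIER


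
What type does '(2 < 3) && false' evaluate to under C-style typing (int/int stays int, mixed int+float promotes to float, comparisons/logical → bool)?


Operand types: bool && bool
Rule: logical operators take bool operands and yield bool
Result type: bool


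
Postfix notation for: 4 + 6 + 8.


Left to right (same or higher precedence on left)
Postfix: 4 6 + 8 +


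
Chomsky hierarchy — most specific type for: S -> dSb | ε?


Single nonterminal LHS, but d^n b^n is not regular
Classification: Type 2 (Context-Free)


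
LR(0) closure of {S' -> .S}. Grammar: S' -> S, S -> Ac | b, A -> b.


Start: S' -> .S
For each item with dot before a nonterminal B, add B -> .γ for every B-production
Closure: [S' -> .S, S -> .Ac, S -> .b, A -> .b]


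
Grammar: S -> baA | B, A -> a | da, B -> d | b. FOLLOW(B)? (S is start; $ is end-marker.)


$ ∈ FOLLOW(S). For each A -> αBβ: add FIRST(β)\{ε} to FOLLOW(B); if β nullable, add FOLLOW(A).
FOLLOW(B) = {$}


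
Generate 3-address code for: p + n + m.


Break into single-operator statements:
t1 = p + n
t2 = t1 + m


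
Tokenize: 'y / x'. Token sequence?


Scan left to right, longest-match per lexeme
Tokens: ID(y), OP(/), ID(x)


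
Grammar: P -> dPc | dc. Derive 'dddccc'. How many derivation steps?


Derivation: P => dPc => ddPcc => dddccc
Steps: 3


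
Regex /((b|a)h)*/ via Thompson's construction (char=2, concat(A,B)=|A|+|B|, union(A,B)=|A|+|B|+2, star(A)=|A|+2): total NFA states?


Syntax tree has 3 char leaf(s), 1 union(s), 1 star(s)
chars contribute 3×2 = 6; each union adds +2; each star adds +2
Total: 6 + 2 + 2 = 10 states


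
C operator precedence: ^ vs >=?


'>=' is relational (level 7); '^' is bitwise XOR (level 4)
Higher level binds tighter
'>=' has higher precedence than '^'


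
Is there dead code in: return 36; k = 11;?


statement follows a return and is unreachable
Dead: 'k = 11'


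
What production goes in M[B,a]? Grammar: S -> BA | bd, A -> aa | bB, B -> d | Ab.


For [B, a]: 'a' ∈ FIRST(Ab)
Entry: B -> Ab


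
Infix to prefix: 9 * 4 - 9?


left-to-right (same/higher precedence on left): tree is (- (* 9 4) 9)
Prefix: - * 9 4 9


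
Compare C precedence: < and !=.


'<' is relational (level 7); '!=' is equality (level 6)
Higher level binds tighter
'<' has higher precedence than '!='


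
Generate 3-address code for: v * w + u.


Break into single-operator statements:
t1 = v * w
t2 = t1 + u


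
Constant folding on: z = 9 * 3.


9 * 3 = 27 at compile time
Optimized: z = 27


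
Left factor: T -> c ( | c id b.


Common prefix: 'c'
Factored: T -> c T', T' -> ( | id b


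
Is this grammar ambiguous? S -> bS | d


right-linear, alternatives start with distinct terminals 'b' vs 'd': unique leftmost derivation
Unambiguous


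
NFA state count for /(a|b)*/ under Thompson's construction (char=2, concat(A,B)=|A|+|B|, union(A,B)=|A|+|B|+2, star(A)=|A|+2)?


Syntax tree has 2 char leaf(s), 1 union(s), 1 star(s)
chars contribute 2×2 = 4; each union adds +2; each star adds +2
Total: 4 + 2 + 2 = 8 states


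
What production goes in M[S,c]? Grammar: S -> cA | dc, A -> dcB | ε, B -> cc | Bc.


For [S, c]: 'c' ∈ FIRST(cA)
Entry: S -> cA


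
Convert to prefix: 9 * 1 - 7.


left-to-right (same/higher precedence on left): tree is (- (* 9 1) 7)
Prefix: - * 9 1 7


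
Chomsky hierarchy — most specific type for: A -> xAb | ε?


Single nonterminal LHS, but x^n b^n is not regular
Classification: Type 2 (Context-Free)


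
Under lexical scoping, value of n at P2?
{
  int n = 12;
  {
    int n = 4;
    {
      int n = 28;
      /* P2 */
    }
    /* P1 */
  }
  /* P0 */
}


n declared in the same block as P2
n = 28


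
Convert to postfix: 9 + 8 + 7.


Left to right (same or higher precedence on left)
Postfix: 9 8 + 7 +


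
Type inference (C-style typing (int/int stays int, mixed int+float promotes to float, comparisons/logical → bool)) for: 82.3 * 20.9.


Operand types: float * float
Rule: mixed int/float promotes to float; int/int stays int
Result type: float


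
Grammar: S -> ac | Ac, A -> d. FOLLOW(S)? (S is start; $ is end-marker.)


$ ∈ FOLLOW(S). For each A -> αBβ: add FIRST(β)\{ε} to FOLLOW(B); if β nullable, add FOLLOW(A).
FOLLOW(S) = {$}


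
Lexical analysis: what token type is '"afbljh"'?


Pattern: double-quoted sequence
Type: STRING_LITERAL


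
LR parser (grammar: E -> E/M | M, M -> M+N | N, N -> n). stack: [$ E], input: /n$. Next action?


shift '/' to continue E -> E/M
Action: shift


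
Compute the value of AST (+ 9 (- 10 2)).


Evaluate inner: (- 10 2) = 8
Evaluate root: (+ 9 8) = 17
Result: 17


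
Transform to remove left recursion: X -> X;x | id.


Left-recursive alternatives: X;x; non-recursive: id
Introduce X': X -> idX', X' -> ;xX' | ε


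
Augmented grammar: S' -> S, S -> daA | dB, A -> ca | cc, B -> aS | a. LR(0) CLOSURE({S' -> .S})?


Start: S' -> .S
For each item with dot before a nonterminal B, add B -> .γ for every B-production
Closure: [S' -> .S, S -> .daA, S -> .dB]


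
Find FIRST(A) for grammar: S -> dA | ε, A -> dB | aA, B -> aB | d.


Per alternative of A: FIRST(dB) = {d}; FIRST(aA) = {a}
FIRST(A) = {a, d}


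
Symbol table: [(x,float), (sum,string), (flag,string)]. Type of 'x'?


Lookup 'x' → type float


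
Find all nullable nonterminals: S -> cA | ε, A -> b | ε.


A nonterminal is nullable iff some alternative derives ε (directly, or every symbol in it is nullable)
Nullable: {A, S}


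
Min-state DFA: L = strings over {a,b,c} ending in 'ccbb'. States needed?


Track the longest suffix of input matching a prefix of 'ccbb': 5 classes (prefixes of length 0..4)
Minimal DFA: 5 states


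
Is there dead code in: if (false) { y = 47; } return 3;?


condition is constant false, so the whole block is unreachable
Dead: 'if (false) { y = 47; }'


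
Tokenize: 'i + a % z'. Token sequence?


Scan left to right, longest-match per lexeme
Tokens: ID(i), OP(+), ID(a), OP(%), ID(z)


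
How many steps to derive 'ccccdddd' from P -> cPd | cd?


Derivation: P => cPd => ccPdd => cccPddd => ccccdddd
Steps: 4


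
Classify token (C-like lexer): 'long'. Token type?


Pattern: reserved word
Type: KEYWORD


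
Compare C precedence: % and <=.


'%' is multiplicative (level 10); '<=' is relational (level 7)
Higher level binds tighter
'%' has higher precedence than '<='


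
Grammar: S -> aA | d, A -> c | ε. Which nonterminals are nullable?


A nonterminal is nullable iff some alternative derives ε (directly, or every symbol in it is nullable)
Nullable: {A}


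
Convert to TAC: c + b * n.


Break into single-operator statements:
t1 = b * n
t2 = c + t1


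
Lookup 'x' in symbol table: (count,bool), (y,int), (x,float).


Lookup 'x' → type float


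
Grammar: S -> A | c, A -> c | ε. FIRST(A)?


Per alternative of A: FIRST(c) = {c}; FIRST(ε) = {ε}
FIRST(A) = {c, ε}


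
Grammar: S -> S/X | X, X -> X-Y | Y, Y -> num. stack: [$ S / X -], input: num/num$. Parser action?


no handle; shift 'num'
Action: shift


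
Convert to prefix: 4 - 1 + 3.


left-to-right (same/higher precedence on left): tree is (+ (- 4 1) 3)
Prefix: + - 4 1 3


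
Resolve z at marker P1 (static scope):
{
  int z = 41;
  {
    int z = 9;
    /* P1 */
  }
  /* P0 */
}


z declared in the same block as P1
z = 9


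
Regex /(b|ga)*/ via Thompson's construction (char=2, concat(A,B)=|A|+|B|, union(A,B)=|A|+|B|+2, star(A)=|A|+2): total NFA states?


Syntax tree has 3 char leaf(s), 1 union(s), 1 star(s)
chars contribute 3×2 = 6; each union adds +2; each star adds +2
Total: 6 + 2 + 2 = 10 states


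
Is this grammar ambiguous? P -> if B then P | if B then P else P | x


dangling else: 'if B then if B then x else x' parses two ways
Ambiguous


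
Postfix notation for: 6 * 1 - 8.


Left to right (same or higher precedence on left)
Postfix: 6 1 * 8 -


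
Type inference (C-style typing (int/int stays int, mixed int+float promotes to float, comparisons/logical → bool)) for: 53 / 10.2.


Operand types: int / float
Rule: mixed int/float promotes to float; int/int stays int
Result type: float


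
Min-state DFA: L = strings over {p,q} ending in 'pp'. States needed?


Track the longest suffix of input matching a prefix of 'pp': 3 classes (prefixes of length 0..2)
Minimal DFA: 3 states


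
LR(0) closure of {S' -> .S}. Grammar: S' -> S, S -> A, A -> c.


Start: S' -> .S
For each item with dot before a nonterminal B, add B -> .γ for every B-production
Closure: [S' -> .S, S -> .A, A -> .c]


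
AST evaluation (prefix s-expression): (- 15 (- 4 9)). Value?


Evaluate inner: (- 4 9) = -5
Evaluate root: (- 15 -5) = 20
Result: 20


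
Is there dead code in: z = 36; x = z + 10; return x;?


z is read by x's definition; x is returned
No dead code


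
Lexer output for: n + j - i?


Scan left to right, longest-match per lexeme
Tokens: ID(n), OP(+), ID(j), OP(-), ID(i)


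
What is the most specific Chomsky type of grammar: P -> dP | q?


Right-linear: every RHS is a terminal or a terminal followed by one nonterminal
Classification: Type 3 (Regular)


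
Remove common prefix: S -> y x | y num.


Common prefix: 'y'
Factored: S -> y S', S' -> x | num


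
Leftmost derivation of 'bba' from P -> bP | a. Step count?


Derivation: P => bP => bbP => bba
Steps: 3


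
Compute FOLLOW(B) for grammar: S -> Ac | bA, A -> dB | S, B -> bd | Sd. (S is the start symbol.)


$ ∈ FOLLOW(S). For each A -> αBβ: add FIRST(β)\{ε} to FOLLOW(B); if β nullable, add FOLLOW(A).
FOLLOW(B) = {$, c, d}


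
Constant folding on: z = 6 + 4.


6 + 4 = 10 at compile time
Optimized: z = 10


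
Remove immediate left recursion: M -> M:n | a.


Left-recursive alternatives: M:n; non-recursive: a
Introduce M': M -> aM', M' -> :nM' | ε


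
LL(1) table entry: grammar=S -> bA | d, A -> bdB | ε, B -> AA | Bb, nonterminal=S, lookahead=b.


For [S, b]: 'b' ∈ FIRST(bA)
Entry: S -> bA


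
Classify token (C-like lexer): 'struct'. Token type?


Pattern: reserved word
Type: KEYWORD


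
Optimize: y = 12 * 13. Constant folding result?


12 * 13 = 156 at compile time
Optimized: y = 156


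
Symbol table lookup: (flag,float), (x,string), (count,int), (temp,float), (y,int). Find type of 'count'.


Lookup 'count' → type int


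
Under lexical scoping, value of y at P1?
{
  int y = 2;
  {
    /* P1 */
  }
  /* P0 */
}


P1's block does not declare y; resolves to the enclosing declaration at depth 0
y = 2


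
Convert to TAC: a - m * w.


Break into single-operator statements:
t1 = m * w
t2 = a - t1


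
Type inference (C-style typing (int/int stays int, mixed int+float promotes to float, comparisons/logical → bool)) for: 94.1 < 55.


Operand types: float < int
Rule: comparison yields bool
Result type: bool


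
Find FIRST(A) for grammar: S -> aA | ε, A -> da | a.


Per alternative of A: FIRST(da) = {d}; FIRST(a) = {a}
FIRST(A) = {a, d}


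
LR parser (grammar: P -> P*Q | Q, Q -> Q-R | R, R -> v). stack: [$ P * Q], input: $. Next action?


handle 'P*Q' on top; lookahead ∈ FOLLOW(P) = {*, $}
Action: reduce (P -> P*Q)


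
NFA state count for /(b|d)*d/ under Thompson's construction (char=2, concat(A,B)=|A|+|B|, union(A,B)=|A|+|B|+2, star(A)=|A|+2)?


Syntax tree has 3 char leaf(s), 1 union(s), 1 star(s)
chars contribute 3×2 = 6; each union adds +2; each star adds +2
Total: 6 + 2 + 2 = 10 states


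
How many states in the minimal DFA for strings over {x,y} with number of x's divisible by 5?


Track (count of x) mod 5: states 0..4, accept at 0
Minimal DFA: 5 states


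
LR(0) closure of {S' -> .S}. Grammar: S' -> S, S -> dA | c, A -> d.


Start: S' -> .S
For each item with dot before a nonterminal B, add B -> .γ for every B-production
Closure: [S' -> .S, S -> .dA, S -> .c]


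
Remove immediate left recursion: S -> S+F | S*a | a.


Left-recursive alternatives: S+F, S*a; non-recursive: a
Introduce S': S -> aS', S' -> +FS' | *aS' | ε


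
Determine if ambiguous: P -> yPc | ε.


balanced y^n…c^n: each string has a unique parse
Unambiguous


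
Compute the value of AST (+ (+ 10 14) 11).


Evaluate inner: (+ 10 14) = 24
Evaluate root: (+ 24 11) = 35
Result: 35


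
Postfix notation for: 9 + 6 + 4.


Left to right (same or higher precedence on left)
Postfix: 9 6 + 4 +


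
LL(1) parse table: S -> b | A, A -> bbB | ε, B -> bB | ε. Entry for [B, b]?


For [B, b]: 'b' ∈ FIRST(bB)
Entry: B -> bB


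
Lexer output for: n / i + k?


Scan left to right, longest-match per lexeme
Tokens: ID(n), OP(/), ID(i), OP(+), ID(k)


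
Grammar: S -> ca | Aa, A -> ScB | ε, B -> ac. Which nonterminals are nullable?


A nonterminal is nullable iff some alternative derives ε (directly, or every symbol in it is nullable)
Nullable: {A}


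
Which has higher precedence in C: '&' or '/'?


'/' is multiplicative (level 10); '&' is bitwise AND (level 5)
Higher level binds tighter
'/' has higher precedence than '&'


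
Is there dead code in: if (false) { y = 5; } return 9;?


condition is constant false, so the whole block is unreachable
Dead: 'if (false) { y = 5; }'


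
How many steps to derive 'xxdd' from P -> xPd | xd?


Derivation: P => xPd => xxdd
Steps: 2


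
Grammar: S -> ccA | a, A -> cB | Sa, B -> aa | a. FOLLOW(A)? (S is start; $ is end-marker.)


$ ∈ FOLLOW(S). For each A -> αBβ: add FIRST(β)\{ε} to FOLLOW(B); if β nullable, add FOLLOW(A).
FOLLOW(A) = {$, a}


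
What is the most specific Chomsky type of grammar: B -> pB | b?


Right-linear: every RHS is a terminal or a terminal followed by one nonterminal
Classification: Type 3 (Regular)


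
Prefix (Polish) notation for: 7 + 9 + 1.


left-to-right (same/higher precedence on left): tree is (+ (+ 7 9) 1)
Prefix: + + 7 9 1


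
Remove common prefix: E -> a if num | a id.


Common prefix: 'a'
Factored: E -> a E', E' -> if num | id


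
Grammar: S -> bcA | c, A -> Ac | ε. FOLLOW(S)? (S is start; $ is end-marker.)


$ ∈ FOLLOW(S). For each A -> αBβ: add FIRST(β)\{ε} to FOLLOW(B); if β nullable, add FOLLOW(A).
FOLLOW(S) = {$}


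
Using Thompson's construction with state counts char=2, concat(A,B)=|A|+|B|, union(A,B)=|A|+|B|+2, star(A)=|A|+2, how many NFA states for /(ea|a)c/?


Syntax tree has 4 char leaf(s), 1 union(s), 0 star(s)
chars contribute 4×2 = 8; each union adds +2; each star adds +2
Total: 8 + 2 + 0 = 10 states


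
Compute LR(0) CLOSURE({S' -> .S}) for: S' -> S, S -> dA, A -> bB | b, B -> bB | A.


Start: S' -> .S
For each item with dot before a nonterminal B, add B -> .γ for every B-production
Closure: [S' -> .S, S -> .dA]


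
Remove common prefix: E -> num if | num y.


Common prefix: 'num'
Factored: E -> num E', E' -> if | y


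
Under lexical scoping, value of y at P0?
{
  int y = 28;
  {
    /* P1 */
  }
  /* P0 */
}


y declared in the same block as P0
y = 28


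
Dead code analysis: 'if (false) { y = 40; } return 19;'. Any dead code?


condition is constant false, so the whole block is unreachable
Dead: 'if (false) { y = 40; }'


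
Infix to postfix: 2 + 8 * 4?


* has higher precedence, evaluate 8*4 first
Postfix: 2 8 4 * +


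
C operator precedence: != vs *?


'*' is multiplicative (level 10); '!=' is equality (level 6)
Higher level binds tighter
'*' has higher precedence than '!='


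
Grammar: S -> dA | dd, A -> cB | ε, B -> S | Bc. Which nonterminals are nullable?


A nonterminal is nullable iff some alternative derives ε (directly, or every symbol in it is nullable)
Nullable: {A}


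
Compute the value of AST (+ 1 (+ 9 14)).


Evaluate inner: (+ 9 14) = 23
Evaluate root: (+ 1 23) = 24
Result: 24


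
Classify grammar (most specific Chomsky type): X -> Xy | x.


Left-linear: every RHS is a terminal or one nonterminal followed by a terminal
Classification: Type 3 (Regular)


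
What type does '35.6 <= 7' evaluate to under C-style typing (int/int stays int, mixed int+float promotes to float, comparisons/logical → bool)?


Operand types: float <= int
Rule: comparison yields bool
Result type: bool


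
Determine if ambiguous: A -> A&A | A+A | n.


'n&n+n' has two parse trees (no precedence encoded between & and +)
Ambiguous


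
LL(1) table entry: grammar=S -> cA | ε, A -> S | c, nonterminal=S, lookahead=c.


For [S, c]: 'c' ∈ FIRST(cA)
Entry: S -> cA


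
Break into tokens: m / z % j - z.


Scan left to right, longest-match per lexeme
Tokens: ID(m), OP(/), ID(z), OP(%), ID(j), OP(-), ID(z)


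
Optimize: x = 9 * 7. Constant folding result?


9 * 7 = 63 at compile time
Optimized: x = 63


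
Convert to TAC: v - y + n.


Break into single-operator statements:
t1 = v - y
t2 = t1 + n


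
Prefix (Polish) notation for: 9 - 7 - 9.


left-to-right (same/higher precedence on left): tree is (- (- 9 7) 9)
Prefix: - - 9 7 9


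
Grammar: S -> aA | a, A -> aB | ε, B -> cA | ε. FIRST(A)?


Per alternative of A: FIRST(aB) = {a}; FIRST(ε) = {ε}
FIRST(A) = {a, ε}


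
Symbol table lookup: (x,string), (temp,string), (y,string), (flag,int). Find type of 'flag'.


Lookup 'flag' → type int


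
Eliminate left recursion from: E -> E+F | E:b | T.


Left-recursive alternatives: E+F, E:b; non-recursive: T
Introduce E': E -> TE', E' -> +FE' | :bE' | ε


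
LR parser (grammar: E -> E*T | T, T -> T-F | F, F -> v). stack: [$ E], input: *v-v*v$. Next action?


shift '*' to continue E -> E*T
Action: shift


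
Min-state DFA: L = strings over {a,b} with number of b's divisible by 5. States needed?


Track (count of b) mod 5: states 0..4, accept at 0
Minimal DFA: 5 states


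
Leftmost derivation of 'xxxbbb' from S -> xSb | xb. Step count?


Derivation: S => xSb => xxSbb => xxxbbb
Steps: 3


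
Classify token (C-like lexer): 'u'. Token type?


Pattern: letter/underscore followed by alphanumerics, not a keyword
Type: IDENTIFIER


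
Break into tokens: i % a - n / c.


Scan left to right, longest-match per lexeme
Tokens: ID(i), OP(%), ID(a), OP(-), ID(n), OP(/), ID(c)


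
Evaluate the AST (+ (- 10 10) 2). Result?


Evaluate inner: (- 10 10) = 0
Evaluate root: (+ 0 2) = 2
Result: 2


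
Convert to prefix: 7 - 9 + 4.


left-to-right (same/higher precedence on left): tree is (+ (- 7 9) 4)
Prefix: + - 7 9 4


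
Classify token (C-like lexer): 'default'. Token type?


Pattern: reserved word
Type: KEYWORD


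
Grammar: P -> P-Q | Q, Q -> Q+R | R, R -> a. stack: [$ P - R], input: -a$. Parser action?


'R' (not preceded by Q+) is the handle for Q -> R
Action: reduce (Q -> R)


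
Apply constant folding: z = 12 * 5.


12 * 5 = 60 at compile time
Optimized: z = 60


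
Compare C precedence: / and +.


'/' is multiplicative (level 10); '+' is additive (level 9)
Higher level binds tighter
'/' has higher precedence than '+'


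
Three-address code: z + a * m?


Break into single-operator statements:
t1 = a * m
t2 = z + t1


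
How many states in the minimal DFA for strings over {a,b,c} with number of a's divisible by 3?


Track (count of a) mod 3: states 0..2, accept at 0
Minimal DFA: 3 states


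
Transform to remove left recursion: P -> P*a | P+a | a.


Left-recursive alternatives: P*a, P+a; non-recursive: a
Introduce P': P -> aP', P' -> *aP' | +aP' | ε


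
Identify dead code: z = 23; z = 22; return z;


first assignment to z is overwritten before any read
Dead: 'z = 23'


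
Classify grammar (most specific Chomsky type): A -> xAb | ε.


Single nonterminal LHS, but x^n b^n is not regular
Classification: Type 2 (Context-Free)


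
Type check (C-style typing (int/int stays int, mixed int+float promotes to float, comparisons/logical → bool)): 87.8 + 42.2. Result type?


Operand types: float + float
Rule: mixed int/float promotes to float; int/int stays int
Result type: float


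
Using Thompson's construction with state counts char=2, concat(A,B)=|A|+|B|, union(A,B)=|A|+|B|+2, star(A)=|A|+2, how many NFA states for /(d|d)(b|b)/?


Syntax tree has 4 char leaf(s), 2 union(s), 0 star(s)
chars contribute 4×2 = 8; each union adds +2; each star adds +2
Total: 8 + 4 + 0 = 12 states


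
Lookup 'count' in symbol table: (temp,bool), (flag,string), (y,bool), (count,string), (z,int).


Lookup 'count' → type string


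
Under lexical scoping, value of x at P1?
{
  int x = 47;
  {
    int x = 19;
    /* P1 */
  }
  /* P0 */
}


x declared in the same block as P1
x = 19


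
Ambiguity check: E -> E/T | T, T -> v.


precedence layered via separate nonterminal T: deterministic
Unambiguous


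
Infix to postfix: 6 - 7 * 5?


* has higher precedence, evaluate 7*5 first
Postfix: 6 7 5 * -


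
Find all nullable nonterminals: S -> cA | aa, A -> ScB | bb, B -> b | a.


A nonterminal is nullable iff some alternative derives ε (directly, or every symbol in it is nullable)
Nullable: {}


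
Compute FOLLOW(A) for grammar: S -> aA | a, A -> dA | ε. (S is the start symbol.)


$ ∈ FOLLOW(S). For each A -> αBβ: add FIRST(β)\{ε} to FOLLOW(B); if β nullable, add FOLLOW(A).
FOLLOW(A) = {$}


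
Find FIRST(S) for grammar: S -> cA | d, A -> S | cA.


Per alternative of S: FIRST(cA) = {c}; FIRST(d) = {d}
FIRST(S) = {c, d}


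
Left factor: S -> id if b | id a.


Common prefix: 'id'
Factored: S -> id S', S' -> if b | a


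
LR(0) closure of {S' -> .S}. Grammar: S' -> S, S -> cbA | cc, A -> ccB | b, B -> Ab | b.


Start: S' -> .S
For each item with dot before a nonterminal B, add B -> .γ for every B-production
Closure: [S' -> .S, S -> .cbA, S -> .cc]


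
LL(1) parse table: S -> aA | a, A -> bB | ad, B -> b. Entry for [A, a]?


For [A, a]: 'a' ∈ FIRST(ad)
Entry: A -> ad


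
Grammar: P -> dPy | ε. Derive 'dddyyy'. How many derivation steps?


Derivation: P => dPy => ddPyy => dddPyyy => dddyyy
Steps: 4


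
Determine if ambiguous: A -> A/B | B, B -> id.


precedence layered via separate nonterminal B: deterministic
Unambiguous


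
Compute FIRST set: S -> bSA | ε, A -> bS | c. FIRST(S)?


Per alternative of S: FIRST(bSA) = {b}; FIRST(ε) = {ε}
FIRST(S) = {b, ε}


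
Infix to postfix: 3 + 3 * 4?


* has higher precedence, evaluate 3*4 first
Postfix: 3 3 4 * +


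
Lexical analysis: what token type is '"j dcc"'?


Pattern: double-quoted sequence
Type: STRING_LITERAL


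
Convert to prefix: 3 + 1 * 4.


'*' binds tighter: tree is (+ 3 (* 1 4))
Prefix: + 3 * 1 4


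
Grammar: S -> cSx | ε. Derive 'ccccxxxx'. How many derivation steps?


Derivation: S => cSx => ccSxx => cccSxxx => ccccSxxxx => ccccxxxx
Steps: 5


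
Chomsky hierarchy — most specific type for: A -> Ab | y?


Left-linear: every RHS is a terminal or one nonterminal followed by a terminal
Classification: Type 3 (Regular)


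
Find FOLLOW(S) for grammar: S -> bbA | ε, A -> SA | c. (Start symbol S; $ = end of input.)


$ ∈ FOLLOW(S). For each A -> αBβ: add FIRST(β)\{ε} to FOLLOW(B); if β nullable, add FOLLOW(A).
FOLLOW(S) = {$, b, c}


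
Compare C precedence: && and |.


'|' is bitwise OR (level 3); '&&' is logical AND (level 2)
Higher level binds tighter
'|' has higher precedence than '&&'


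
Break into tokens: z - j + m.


Scan left to right, longest-match per lexeme
Tokens: ID(z), OP(-), ID(j), OP(+), ID(m)


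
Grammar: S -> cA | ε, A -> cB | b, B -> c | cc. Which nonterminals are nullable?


A nonterminal is nullable iff some alternative derives ε (directly, or every symbol in it is nullable)
Nullable: {S}


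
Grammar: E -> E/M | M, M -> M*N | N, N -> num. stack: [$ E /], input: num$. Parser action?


no handle ('E/' is not any RHS); shift 'num'
Action: shift


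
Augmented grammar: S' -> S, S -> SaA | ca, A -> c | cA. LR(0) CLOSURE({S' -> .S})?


Start: S' -> .S
For each item with dot before a nonterminal B, add B -> .γ for every B-production
Closure: [S' -> .S, S -> .SaA, S -> .ca]


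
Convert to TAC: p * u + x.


Break into single-operator statements:
t1 = p * u
t2 = t1 + x


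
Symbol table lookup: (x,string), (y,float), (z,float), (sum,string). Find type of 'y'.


Lookup 'y' → type float


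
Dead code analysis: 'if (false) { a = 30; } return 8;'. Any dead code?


condition is constant false, so the whole block is unreachable
Dead: 'if (false) { a = 30; }'


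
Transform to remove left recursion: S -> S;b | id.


Left-recursive alternatives: S;b; non-recursive: id
Introduce S': S -> idS', S' -> ;bS' | ε


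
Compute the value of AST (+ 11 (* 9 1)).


Evaluate inner: (* 9 1) = 9
Evaluate root: (+ 11 9) = 20
Result: 20


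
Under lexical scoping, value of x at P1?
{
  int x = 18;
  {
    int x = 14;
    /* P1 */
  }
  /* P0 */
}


x declared in the same block as P1
x = 14


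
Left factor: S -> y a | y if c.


Common prefix: 'y'
Factored: S -> y S', S' -> a | if c


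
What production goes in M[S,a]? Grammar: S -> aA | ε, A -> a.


For [S, a]: 'a' ∈ FIRST(aA)
Entry: S -> aA


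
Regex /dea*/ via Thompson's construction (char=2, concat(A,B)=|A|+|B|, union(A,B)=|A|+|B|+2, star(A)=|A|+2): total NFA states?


Syntax tree has 3 char leaf(s), 0 union(s), 1 star(s)
chars contribute 3×2 = 6; each union adds +2; each star adds +2
Total: 6 + 0 + 2 = 8 states


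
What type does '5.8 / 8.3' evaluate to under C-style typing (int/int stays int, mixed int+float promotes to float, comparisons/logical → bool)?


Operand types: float / float
Rule: mixed int/float promotes to float; int/int stays int
Result type: float


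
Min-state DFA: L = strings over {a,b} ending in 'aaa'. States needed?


Track the longest suffix of input matching a prefix of 'aaa': 4 classes (prefixes of length 0..3)
Minimal DFA: 4 states


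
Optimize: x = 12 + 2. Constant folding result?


12 + 2 = 14 at compile time
Optimized: x = 14


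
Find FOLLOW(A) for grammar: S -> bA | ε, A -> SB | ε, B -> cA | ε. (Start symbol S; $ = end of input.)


$ ∈ FOLLOW(S). For each A -> αBβ: add FIRST(β)\{ε} to FOLLOW(B); if β nullable, add FOLLOW(A).
FOLLOW(A) = {$, c}


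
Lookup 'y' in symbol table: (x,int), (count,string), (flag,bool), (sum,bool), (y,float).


Lookup 'y' → type float


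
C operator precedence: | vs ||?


'|' is bitwise OR (level 3); '||' is logical OR (level 1)
Higher level binds tighter
'|' has higher precedence than '||'


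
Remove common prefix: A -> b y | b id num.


Common prefix: 'b'
Factored: A -> b A', A' -> y | id num


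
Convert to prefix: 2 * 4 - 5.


left-to-right (same/higher precedence on left): tree is (- (* 2 4) 5)
Prefix: - * 2 4 5


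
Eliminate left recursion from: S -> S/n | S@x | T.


Left-recursive alternatives: S/n, S@x; non-recursive: T
Introduce S': S -> TS', S' -> /nS' | @xS' | ε


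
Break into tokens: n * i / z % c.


Scan left to right, longest-match per lexeme
Tokens: ID(n), OP(*), ID(i), OP(/), ID(z), OP(%), ID(c)


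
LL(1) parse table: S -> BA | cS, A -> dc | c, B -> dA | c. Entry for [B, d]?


For [B, d]: 'd' ∈ FIRST(dA)
Entry: B -> dA


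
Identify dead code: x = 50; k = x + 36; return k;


x is read by k's definition; k is returned
No dead code


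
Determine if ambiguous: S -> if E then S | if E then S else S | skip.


dangling else: 'if E then if E then skip else skip' parses two ways
Ambiguous


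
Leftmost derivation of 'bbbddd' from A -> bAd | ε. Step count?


Derivation: A => bAd => bbAdd => bbbAddd => bbbddd
Steps: 4


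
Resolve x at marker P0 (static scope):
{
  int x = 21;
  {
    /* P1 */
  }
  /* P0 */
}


x declared in the same block as P0
x = 21


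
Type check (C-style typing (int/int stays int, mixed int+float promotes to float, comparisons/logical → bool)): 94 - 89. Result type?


Operand types: int - int
Rule: mixed int/float promotes to float; int/int stays int
Result type: int


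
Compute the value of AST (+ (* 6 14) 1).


Evaluate inner: (* 6 14) = 84
Evaluate root: (+ 84 1) = 85
Result: 85


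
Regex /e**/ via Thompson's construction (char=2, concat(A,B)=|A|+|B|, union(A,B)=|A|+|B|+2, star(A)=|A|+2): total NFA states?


Syntax tree has 1 char leaf(s), 0 union(s), 2 star(s)
chars contribute 1×2 = 2; each union adds +2; each star adds +2
Total: 2 + 0 + 4 = 6 states


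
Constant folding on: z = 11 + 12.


11 + 12 = 23 at compile time
Optimized: z = 23


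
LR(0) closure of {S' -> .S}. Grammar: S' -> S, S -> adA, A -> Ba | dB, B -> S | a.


Start: S' -> .S
For each item with dot before a nonterminal B, add B -> .γ for every B-production
Closure: [S' -> .S, S -> .adA]


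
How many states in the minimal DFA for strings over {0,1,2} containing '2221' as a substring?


KMP-style automaton: 4 progress states + 1 absorbing accept = 5
Minimal DFA: 5 states
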